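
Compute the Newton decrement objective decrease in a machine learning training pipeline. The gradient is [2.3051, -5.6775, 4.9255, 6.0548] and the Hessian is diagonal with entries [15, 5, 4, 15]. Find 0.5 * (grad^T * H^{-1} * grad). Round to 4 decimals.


Step 1: H is diagonal, so H^(-1) * g = [0.1537, -1.1355, 1.2314, 0.4037].
Step 2: g^T H^(-1) g = sum_i g_i^2 / H_ii
  = (2.3051)^2/15 + (-5.6775)^2/5 + (4.9255)^2/4 + (6.0548)^2/15
  = 0.3542 + 6.4468 + 6.0651 + 2.444 = 15.3102
Step 3: Objective decrease = 0.5 * g^T H^(-1) g = 7.6551


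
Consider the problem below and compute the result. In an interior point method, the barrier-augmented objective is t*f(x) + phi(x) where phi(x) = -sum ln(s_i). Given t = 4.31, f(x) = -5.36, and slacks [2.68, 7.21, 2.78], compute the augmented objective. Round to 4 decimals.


Step 1: Compute log-barrier.
ln values: [0.9858, 1.9755, 1.0225]
phi = -(0.9858 + 1.9755 + 1.0225) = -3.9837
Step 2: Compute augmented objective.
t*f(x) = 4.31*-5.36 = -23.1016
Total = -23.1016 - 3.9837 = -27.0853


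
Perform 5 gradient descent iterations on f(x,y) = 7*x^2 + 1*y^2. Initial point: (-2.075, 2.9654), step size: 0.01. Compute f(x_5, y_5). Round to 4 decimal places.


Gradient descent on f(x,y) = 7*x^2 + 1*y^2.
Starting point: (-2.075, 2.9654), alpha = 0.01
Step 1: grad_x = 2*7*-2.075 = -29.05, grad_y = 2*1*2.9654 = 5.9308
  x_1 = -2.075 - 0.01*-29.05 = -1.7845
  y_1 = 2.9654 - 0.01*5.9308 = 2.9061
Step 2: grad_x = 2*7*-1.7845 = -24.983, grad_y = 2*1*2.9061 = 5.8122
  x_2 = -1.7845 - 0.01*-24.983 = -1.5347
  y_2 = 2.9061 - 0.01*5.8122 = 2.848
Step 3: grad_x = 2*7*-1.5347 = -21.4854, grad_y = 2*1*2.848 = 5.6959
  x_3 = -1.5347 - 0.01*-21.4854 = -1.3198
  y_3 = 2.848 - 0.01*5.6959 = 2.791
Step 4: grad_x = 2*7*-1.3198 = -18.4774, grad_y = 2*1*2.791 = 5.582
  x_4 = -1.3198 - 0.01*-18.4774 = -1.135
  y_4 = 2.791 - 0.01*5.582 = 2.7352
Step 5: grad_x = 2*7*-1.135 = -15.8906, grad_y = 2*1*2.7352 = 5.4704
  x_5 = -1.135 - 0.01*-15.8906 = -0.9761
  y_5 = 2.7352 - 0.01*5.4704 = 2.6805
f(-0.9761, 2.6805) = 7*(-0.9761)^2 + 1*2.6805^2 = 13.8549


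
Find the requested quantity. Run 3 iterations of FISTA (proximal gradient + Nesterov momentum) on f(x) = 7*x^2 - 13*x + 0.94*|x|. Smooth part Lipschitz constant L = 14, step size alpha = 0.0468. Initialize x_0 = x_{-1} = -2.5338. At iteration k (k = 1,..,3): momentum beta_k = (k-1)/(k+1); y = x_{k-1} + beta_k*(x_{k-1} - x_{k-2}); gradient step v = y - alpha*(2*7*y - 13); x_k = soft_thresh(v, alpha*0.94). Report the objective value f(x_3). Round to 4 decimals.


FISTA on f(x) = 7*x^2 - 13*x + 0.94*|x|
L = 14, alpha = 0.0468
Iteration 1: beta = 0.0, y = -2.5338 + 0.0*(-2.5338 + 2.5338) = -2.5338
  grad(y) = -48.4732, v = y - alpha*grad = -0.2653
  prox(v) = soft_thresh(-0.2653, 0.044) = -0.2213
Iteration 2: beta = 0.3333, y = -0.2213 + 0.3333*(-0.2213 + 2.5338) = 0.5496
  grad(y) = -5.3058, v = y - alpha*grad = 0.7979
  prox(v) = soft_thresh(0.7979, 0.044) = 0.7539
Iteration 3: beta = 0.5, y = 0.7539 + 0.5*(0.7539 + 0.2213) = 1.2415
  grad(y) = 4.3808, v = y - alpha*grad = 1.0365
  prox(v) = soft_thresh(1.0365, 0.044) = 0.9925
f(x_3) = 7*0.9925^2 - 13*0.9925 + 0.94*|0.9925| = -5.0742


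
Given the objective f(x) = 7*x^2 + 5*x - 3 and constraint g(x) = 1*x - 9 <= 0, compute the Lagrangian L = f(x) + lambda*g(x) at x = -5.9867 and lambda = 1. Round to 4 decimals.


Step 1: Evaluate f(x).
f(-5.9867) = 7*(-5.9867)^2 + 5*(-5.9867) - 3 = 217.9505
Step 2: Evaluate g(x).
g(-5.9867) = 1*-5.9867 - 9 = -14.9867
Step 3: Compute Lagrangian.
L = 217.9505 + 1*-14.9867 = 202.9638


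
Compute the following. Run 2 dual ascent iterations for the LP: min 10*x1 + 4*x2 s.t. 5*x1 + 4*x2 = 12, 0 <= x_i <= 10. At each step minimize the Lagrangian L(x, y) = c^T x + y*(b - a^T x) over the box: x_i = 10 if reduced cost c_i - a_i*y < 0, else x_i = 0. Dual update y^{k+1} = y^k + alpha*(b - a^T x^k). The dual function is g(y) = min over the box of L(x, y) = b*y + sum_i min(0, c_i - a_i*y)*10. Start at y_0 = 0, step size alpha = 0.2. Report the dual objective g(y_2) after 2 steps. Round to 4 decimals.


Dual ascent for LP: min 10*x1 + 4*x2, 5*x1 + 4*x2 = 12, 0 <= x_i <= 10
Step 1: y^k = 0.0, reduced costs: (10.0, 4.0)
  x^k = (0.0, 0.0), subgradient = b - a^T x = 12.0
  y^{k+1} = 0.0 + 0.2*12.0 = 2.4
Step 2: y^k = 2.4, reduced costs: (-2.0, -5.6)
  x^k = (10.0, 10.0), subgradient = b - a^T x = -78.0
  y^{k+1} = 2.4 + 0.2*-78.0 = -13.2
Dual objective at y_2 = -13.2: reduced costs (76.0, 56.8), box minimizer x = (0.0, 0.0)
g(y_2) = b*y + (c1 - a1*y)*x1 + (c2 - a2*y)*x2 = 12*(-13.2) + 76.0*0.0 + 56.8*0.0 = -158.4 + 0.0 + 0.0 = -158.4


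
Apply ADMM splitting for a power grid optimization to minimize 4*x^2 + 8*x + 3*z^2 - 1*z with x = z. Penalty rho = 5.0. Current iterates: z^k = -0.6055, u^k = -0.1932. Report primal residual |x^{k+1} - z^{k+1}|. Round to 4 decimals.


ADMM iteration with rho = 5.0, z^k = -0.6055, u^k = -0.1932
Step 1: x-update.
Minimize 4*x^2 + 8*x + (5.0/2)*(x + 0.6055 - 0.1932)^2
FOC: (2*4 + 5.0)*x = -8 + 5.0*(-0.6055 + 0.1932)
x^{k+1} = -0.774
Step 2: z-update.
Minimize 3*z^2 - 1*z + (5.0/2)*(-0.774 - z - 0.1932)^2
FOC: (2*3 + 5.0)*z = 1 + 5.0*(-0.774 - 0.1932)
z^{k+1} = -0.3487
Step 3: u-update.
u^{k+1} = -0.1932 - 0.774 + 0.3487 = -0.6185
Step 4: Primal residual = |-0.774 + 0.3487| = 0.4253


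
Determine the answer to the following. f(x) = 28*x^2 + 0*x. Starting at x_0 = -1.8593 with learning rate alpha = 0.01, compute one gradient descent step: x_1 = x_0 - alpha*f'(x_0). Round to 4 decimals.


We compute the gradient at x_0 and apply the update.
f'(x) = 56*x + 0
f'(-1.8593) = 56*-1.8593 + 0 = -104.1208
x_1 = -1.8593 - 0.01*-104.1208 = -0.8181


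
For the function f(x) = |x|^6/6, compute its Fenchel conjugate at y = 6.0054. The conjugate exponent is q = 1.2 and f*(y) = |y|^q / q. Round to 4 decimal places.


The conjugate exponent q satisfies 1/p + 1/q = 1.
p = 6, so q = 6/(6 - 1) = 1.2
|y|^q = 6.0054^1.2 = 8.5951
f*(6.0054) = 8.5951 / 1.2 = 7.1626


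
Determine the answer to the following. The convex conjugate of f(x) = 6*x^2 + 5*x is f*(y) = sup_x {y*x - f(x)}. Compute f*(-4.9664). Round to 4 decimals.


f*(y) = sup_x {y*x - a*x^2 - b*x} = sup_x {(y-b)*x - a*x^2}
FOC: (y - b) - 2a*x = 0 => x* = (y - b)/(2a)
x* = (-4.9664 - 5)/(2*6) = -0.8305
f*(-4.9664) = (y-b)^2/(4a) = (-4.9664 - 5)^2/(4*6)
= 99.3291/24 = 4.1387


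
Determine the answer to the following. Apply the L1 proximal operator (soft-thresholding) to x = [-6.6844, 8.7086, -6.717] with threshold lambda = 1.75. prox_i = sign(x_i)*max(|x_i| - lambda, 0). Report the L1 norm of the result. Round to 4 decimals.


Soft-thresholding with lambda = 1.75:
prox(-6.6844) = sign(-6.6844)*max(|-6.6844| - 1.75, 0) = -4.9344
prox(8.7086) = sign(8.7086)*max(|8.7086| - 1.75, 0) = 6.9586
prox(-6.717) = sign(-6.717)*max(|-6.717| - 1.75, 0) = -4.967
prox(x) = [-4.9344, 6.9586, -4.967]
||prox(x)||_1 = 4.9344 + 6.9586 + 4.967 = 16.86


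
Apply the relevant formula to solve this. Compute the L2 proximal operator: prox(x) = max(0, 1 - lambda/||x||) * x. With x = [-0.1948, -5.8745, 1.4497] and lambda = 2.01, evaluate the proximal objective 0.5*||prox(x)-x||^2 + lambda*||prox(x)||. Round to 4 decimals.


Step 1: Compute ||x||.
||x|| = 6.0539
Step 2: Compute scaling factor.
scale = max(0, 1 - 2.01/6.0539) = 0.668
Step 3: prox(x) = [-0.1301, -3.9241, 0.9684]
||prox(x)|| = 4.0439
Step 4: Proximal objective.
0.5*||prox-x||^2 = 2.0201
lambda*||prox|| = 8.1282
Total = 10.1482


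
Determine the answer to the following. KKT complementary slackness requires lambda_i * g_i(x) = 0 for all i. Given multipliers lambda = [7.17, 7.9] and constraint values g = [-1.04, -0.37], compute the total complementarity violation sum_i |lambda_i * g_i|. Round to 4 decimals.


KKT complementary slackness check:
lambda_1 * g_1 = 7.17 * -1.04 = -7.4568
lambda_2 * g_2 = 7.9 * -0.37 = -2.923
Total violation = 7.4568 + 2.923 = 10.3798


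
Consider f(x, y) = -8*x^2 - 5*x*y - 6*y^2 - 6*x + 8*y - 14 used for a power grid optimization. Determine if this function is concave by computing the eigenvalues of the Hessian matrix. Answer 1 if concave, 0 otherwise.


The Hessian of f(x,y) = -8*x^2 - 5*x*y - 6*y^2 - 6*x + 8*y - 14 is:
H = [[-16, -5], [-5, -12]]
Trace = -16 - 12 = -28
Determinant = -16*-12 - (-5)^2 = 167
Discriminant = (-28)^2 - 4*167 = 116.0
Eigenvalues: lambda_1 = -19.3852, lambda_2 = -8.6148
The function is concave.

1


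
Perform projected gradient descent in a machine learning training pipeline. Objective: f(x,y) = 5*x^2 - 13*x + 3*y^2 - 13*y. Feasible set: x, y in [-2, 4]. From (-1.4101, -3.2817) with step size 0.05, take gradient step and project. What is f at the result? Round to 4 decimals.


Step 1: Compute gradient at (-1.4101, -3.2817).
grad_x = 2*5*-1.4101 - 13 = -27.101
grad_y = 2*3*-3.2817 - 13 = -32.6902
Step 2: Gradient step.
x_raw = -1.4101 - 0.05*-27.101 = -0.0551
y_raw = -3.2817 - 0.05*-32.6902 = -1.6472
Step 3: Project onto [-2, 4].
x_proj = clip(-0.0551) = -0.0551
y_proj = clip(-1.6472) = -1.6472
Step 4: Evaluate f.
f(-0.0551, -1.6472) = 30.284


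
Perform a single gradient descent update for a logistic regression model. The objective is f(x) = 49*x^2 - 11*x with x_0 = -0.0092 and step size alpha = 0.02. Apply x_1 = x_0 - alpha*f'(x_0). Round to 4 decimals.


We compute the gradient at x_0 and apply the update.
f'(x) = 98*x - 11
f'(-0.0092) = 98*-0.0092 - 11 = -11.9016
x_1 = -0.0092 - 0.02*-11.9016 = 0.2288


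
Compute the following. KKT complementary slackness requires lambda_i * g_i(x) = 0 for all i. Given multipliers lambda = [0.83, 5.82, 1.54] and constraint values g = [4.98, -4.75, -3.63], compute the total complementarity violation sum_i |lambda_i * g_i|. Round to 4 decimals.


KKT complementary slackness check:
lambda_1 * g_1 = 0.83 * 4.98 = 4.1334
lambda_2 * g_2 = 5.82 * -4.75 = -27.645
lambda_3 * g_3 = 1.54 * -3.63 = -5.5902
Total violation = 4.1334 + 27.645 + 5.5902 = 37.3686


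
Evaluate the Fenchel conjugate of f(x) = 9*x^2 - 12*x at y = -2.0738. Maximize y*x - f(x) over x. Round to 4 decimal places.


f*(y) = sup_x {y*x - a*x^2 - b*x} = sup_x {(y-b)*x - a*x^2}
FOC: (y - b) - 2a*x = 0 => x* = (y - b)/(2a)
x* = (-2.0738 + 12)/(2*9) = 0.5515
f*(-2.0738) = (y-b)^2/(4a) = (-2.0738 + 12)^2/(4*9)
= 98.5294/36 = 2.7369


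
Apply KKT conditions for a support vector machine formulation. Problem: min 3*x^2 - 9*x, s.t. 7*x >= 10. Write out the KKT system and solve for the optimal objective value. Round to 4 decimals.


Step 1: Try lambda = 0 (constraint inactive).
Stationarity: 2*3*x - 9 = 0
x* = 9/(2*3) = 1.5
Check constraint: 7*1.5 = 10.5 >= 10 -- satisfied.
Step 2: Compute optimal value.
f(x*) = 3*1.5^2 - 9*1.5 = -6.75


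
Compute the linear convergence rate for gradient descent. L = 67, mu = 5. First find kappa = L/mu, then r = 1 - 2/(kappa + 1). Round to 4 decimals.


Step 1: Compute the condition number.
kappa = L/mu = 67/5 = 13.4
Step 2: Compute the convergence rate.
r = 1 - 2/(kappa + 1) = 1 - 2*mu/(L + mu) = (L - mu)/(L + mu) = 62/72 = 0.8611


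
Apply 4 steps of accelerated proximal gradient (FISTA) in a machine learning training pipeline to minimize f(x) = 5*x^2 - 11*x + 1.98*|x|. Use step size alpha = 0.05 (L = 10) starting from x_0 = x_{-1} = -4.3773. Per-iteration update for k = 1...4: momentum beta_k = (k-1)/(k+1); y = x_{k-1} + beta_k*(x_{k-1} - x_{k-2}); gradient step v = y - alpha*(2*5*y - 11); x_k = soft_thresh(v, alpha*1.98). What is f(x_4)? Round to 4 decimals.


FISTA on f(x) = 5*x^2 - 11*x + 1.98*|x|
L = 10, alpha = 0.05
Iteration 1: beta = 0.0, y = -4.3773 + 0.0*(-4.3773 + 4.3773) = -4.3773
  grad(y) = -54.773, v = y - alpha*grad = -1.6387
  prox(v) = soft_thresh(-1.6387, 0.099) = -1.5397
Iteration 2: beta = 0.3333, y = -1.5397 + 0.3333*(-1.5397 + 4.3773) = -0.5938
  grad(y) = -16.9377, v = y - alpha*grad = 0.2531
  prox(v) = soft_thresh(0.2531, 0.099) = 0.1541
Iteration 3: beta = 0.5, y = 0.1541 + 0.5*(0.1541 + 1.5397) = 1.001
  grad(y) = -0.99, v = y - alpha*grad = 1.0505
  prox(v) = soft_thresh(1.0505, 0.099) = 0.9515
Iteration 4: beta = 0.6, y = 0.9515 + 0.6*(0.9515 - 0.1541) = 1.4299
  grad(y) = 3.2993, v = y - alpha*grad = 1.265
  prox(v) = soft_thresh(1.265, 0.099) = 1.166
f(x_4) = 5*1.166^2 - 11*1.166 + 1.98*|1.166| = -3.7196


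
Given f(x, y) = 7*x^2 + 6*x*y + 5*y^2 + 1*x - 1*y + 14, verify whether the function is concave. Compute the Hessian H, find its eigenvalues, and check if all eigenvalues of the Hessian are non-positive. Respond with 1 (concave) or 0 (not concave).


The Hessian of f(x,y) = 7*x^2 + 6*x*y + 5*y^2 + 1*x - 1*y + 14 is:
H = [[14, 6], [6, 10]]
Trace = 14 + 10 = 24
Determinant = 14*10 - (6)^2 = 104
Discriminant = (24)^2 - 4*104 = 160.0
Eigenvalues: lambda_1 = 5.6754, lambda_2 = 18.3246
The function is not concave.

0


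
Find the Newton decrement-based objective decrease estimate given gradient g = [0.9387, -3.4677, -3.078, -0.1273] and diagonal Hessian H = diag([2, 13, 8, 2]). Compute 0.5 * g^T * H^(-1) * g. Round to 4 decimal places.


Step 1: H is diagonal, so H^(-1) * g = [0.4694, -0.2667, -0.3848, -0.0637].
Step 2: g^T H^(-1) g = sum_i g_i^2 / H_ii
  = (0.9387)^2/2 + (-3.4677)^2/13 + (-3.078)^2/8 + (-0.1273)^2/2
  = 0.4406 + 0.925 + 1.1843 + 0.0081 = 2.5579
Step 3: Objective decrease = 0.5 * g^T H^(-1) g = 1.279


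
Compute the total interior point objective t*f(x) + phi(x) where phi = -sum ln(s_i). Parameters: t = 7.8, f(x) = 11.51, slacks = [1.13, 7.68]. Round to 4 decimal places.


Step 1: Compute log-barrier.
ln values: [0.1222, 2.0386]
phi = -(0.1222 + 2.0386) = -2.1608
Step 2: Compute augmented objective.
t*f(x) = 7.8*11.51 = 89.778
Total = 89.778 - 2.1608 = 87.6172


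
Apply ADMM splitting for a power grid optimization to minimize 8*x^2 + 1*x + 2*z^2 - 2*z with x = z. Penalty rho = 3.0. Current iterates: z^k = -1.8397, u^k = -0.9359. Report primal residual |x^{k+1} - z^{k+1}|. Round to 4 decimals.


ADMM iteration with rho = 3.0, z^k = -1.8397, u^k = -0.9359
Step 1: x-update.
Minimize 8*x^2 + 1*x + (3.0/2)*(x + 1.8397 - 0.9359)^2
FOC: (2*8 + 3.0)*x = -1 + 3.0*(-1.8397 + 0.9359)
x^{k+1} = -0.1953
Step 2: z-update.
Minimize 2*z^2 - 2*z + (3.0/2)*(-0.1953 - z - 0.9359)^2
FOC: (2*2 + 3.0)*z = 2 + 3.0*(-0.1953 - 0.9359)
z^{k+1} = -0.1991
Step 3: u-update.
u^{k+1} = -0.9359 - 0.1953 + 0.1991 = -0.9321
Step 4: Primal residual = |-0.1953 + 0.1991| = 0.0038


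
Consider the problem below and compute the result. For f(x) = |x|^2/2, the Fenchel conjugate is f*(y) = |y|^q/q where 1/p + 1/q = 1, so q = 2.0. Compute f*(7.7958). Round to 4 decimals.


The conjugate exponent q satisfies 1/p + 1/q = 1.
p = 2, so q = 2/(2 - 1) = 2.0
|y|^q = 7.7958^2.0 = 60.7745
f*(7.7958) = 60.7745 / 2.0 = 30.3872


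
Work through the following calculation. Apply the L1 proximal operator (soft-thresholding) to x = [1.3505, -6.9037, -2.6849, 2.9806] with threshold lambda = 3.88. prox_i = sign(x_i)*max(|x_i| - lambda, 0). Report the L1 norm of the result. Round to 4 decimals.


Soft-thresholding with lambda = 3.88:
prox(1.3505) = sign(1.3505)*max(|1.3505| - 3.88, 0) = 0.0
prox(-6.9037) = sign(-6.9037)*max(|-6.9037| - 3.88, 0) = -3.0237
prox(-2.6849) = sign(-2.6849)*max(|-2.6849| - 3.88, 0) = 0.0
prox(2.9806) = sign(2.9806)*max(|2.9806| - 3.88, 0) = 0.0
prox(x) = [0.0, -3.0237, 0.0, 0.0]
||prox(x)||_1 = 0.0 + 3.0237 + 0.0 + 0.0 = 3.0237


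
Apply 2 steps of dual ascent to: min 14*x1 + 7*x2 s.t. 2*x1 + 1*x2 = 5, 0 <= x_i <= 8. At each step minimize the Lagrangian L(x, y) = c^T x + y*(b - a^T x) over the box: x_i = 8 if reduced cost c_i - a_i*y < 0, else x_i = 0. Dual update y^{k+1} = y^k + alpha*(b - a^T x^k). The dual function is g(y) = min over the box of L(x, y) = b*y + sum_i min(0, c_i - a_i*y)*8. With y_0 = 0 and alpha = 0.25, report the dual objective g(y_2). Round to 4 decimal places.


Dual ascent for LP: min 14*x1 + 7*x2, 2*x1 + 1*x2 = 5, 0 <= x_i <= 8
Step 1: y^k = 0.0, reduced costs: (14.0, 7.0)
  x^k = (0.0, 0.0), subgradient = b - a^T x = 5.0
  y^{k+1} = 0.0 + 0.25*5.0 = 1.25
Step 2: y^k = 1.25, reduced costs: (11.5, 5.75)
  x^k = (0.0, 0.0), subgradient = b - a^T x = 5.0
  y^{k+1} = 1.25 + 0.25*5.0 = 2.5
Dual objective at y_2 = 2.5: reduced costs (9.0, 4.5), box minimizer x = (0.0, 0.0)
g(y_2) = b*y + (c1 - a1*y)*x1 + (c2 - a2*y)*x2 = 5*2.5 + 9.0*0.0 + 4.5*0.0 = 12.5 + 0.0 + 0.0 = 12.5


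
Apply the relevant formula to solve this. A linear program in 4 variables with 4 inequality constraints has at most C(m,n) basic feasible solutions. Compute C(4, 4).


Each vertex corresponds to some choice of n active constraints out of m, so the number of vertices is at most C(m, n) = m! / (n!(m-n)!).
m = 4, n = 4
Numerator: 4 * 3 * 2 * 1
Denominator: 4! = 24
C(4, 4) = 1


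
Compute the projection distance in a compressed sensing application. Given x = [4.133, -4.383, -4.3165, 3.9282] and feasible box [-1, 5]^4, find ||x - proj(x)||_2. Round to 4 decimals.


Project each component onto [-1, 5].
clip(4.133) = 4.133, clip(-4.383) = -1.0, clip(-4.3165) = -1.0, clip(3.9282) = 3.9282
Projection = [4.133, -1.0, -1.0, 3.9282]
Squared diffs: [0.0, 11.4447, 10.9992, 0.0]
Distance = sqrt(22.4439) = 4.7375


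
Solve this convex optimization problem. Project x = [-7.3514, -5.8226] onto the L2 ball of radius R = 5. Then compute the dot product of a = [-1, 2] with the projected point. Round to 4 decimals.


Step 1: Compute ||x|| (intermediates to 6 decimals).
||x|| = sqrt((-7.3514)^2 + (-5.8226)^2) = 9.37794
Step 2: Project.
Since ||x|| > R, scale = R/||x|| = 5/9.37794 = 0.533166, proj(x) = scale * x
proj(x) = [-3.919517, -3.104412]
Step 3: Dot product.
a^T * proj(x) = -1*(-3.919517) + 2*(-3.104412) = -2.2893


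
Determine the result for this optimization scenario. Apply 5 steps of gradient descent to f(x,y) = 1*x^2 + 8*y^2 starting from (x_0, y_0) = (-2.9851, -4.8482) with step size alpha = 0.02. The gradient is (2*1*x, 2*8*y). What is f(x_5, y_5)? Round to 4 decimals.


Gradient descent on f(x,y) = 1*x^2 + 8*y^2.
Starting point: (-2.9851, -4.8482), alpha = 0.02
Step 1: grad_x = 2*1*-2.9851 = -5.9702, grad_y = 2*8*-4.8482 = -77.5712
  x_1 = -2.9851 - 0.02*-5.9702 = -2.8657
  y_1 = -4.8482 - 0.02*-77.5712 = -3.2968
Step 2: grad_x = 2*1*-2.8657 = -5.7314, grad_y = 2*8*-3.2968 = -52.7484
  x_2 = -2.8657 - 0.02*-5.7314 = -2.7511
  y_2 = -3.2968 - 0.02*-52.7484 = -2.2418
Step 3: grad_x = 2*1*-2.7511 = -5.5021, grad_y = 2*8*-2.2418 = -35.8689
  x_3 = -2.7511 - 0.02*-5.5021 = -2.641
  y_3 = -2.2418 - 0.02*-35.8689 = -1.5244
Step 4: grad_x = 2*1*-2.641 = -5.2821, grad_y = 2*8*-1.5244 = -24.3909
  x_4 = -2.641 - 0.02*-5.2821 = -2.5354
  y_4 = -1.5244 - 0.02*-24.3909 = -1.0366
Step 5: grad_x = 2*1*-2.5354 = -5.0708, grad_y = 2*8*-1.0366 = -16.5858
  x_5 = -2.5354 - 0.02*-5.0708 = -2.434
  y_5 = -1.0366 - 0.02*-16.5858 = -0.7049
f(-2.434, -0.7049) = 1*(-2.434)^2 + 8*(-0.7049)^2 = 9.8992


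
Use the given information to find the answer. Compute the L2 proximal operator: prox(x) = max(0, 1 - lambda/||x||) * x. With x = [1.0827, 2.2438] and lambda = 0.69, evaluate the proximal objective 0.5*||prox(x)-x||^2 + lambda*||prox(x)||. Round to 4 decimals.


Step 1: Compute ||x||.
||x|| = 2.4914
Step 2: Compute scaling factor.
scale = max(0, 1 - 0.69/2.4914) = 0.723
Step 3: prox(x) = [0.7828, 1.6224]
||prox(x)|| = 1.8014
Step 4: Proximal objective.
0.5*||prox-x||^2 = 0.2381
lambda*||prox|| = 1.243
Total = 1.481


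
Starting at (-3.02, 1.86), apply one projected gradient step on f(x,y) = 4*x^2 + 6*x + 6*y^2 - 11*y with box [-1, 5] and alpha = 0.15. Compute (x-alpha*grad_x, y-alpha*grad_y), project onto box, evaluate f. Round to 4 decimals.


Step 1: Compute gradient at (-3.02, 1.86).
grad_x = 2*4*-3.02 + 6 = -18.16
grad_y = 2*6*1.86 - 11 = 11.32
Step 2: Gradient step.
x_raw = -3.02 - 0.15*-18.16 = -0.296
y_raw = 1.86 - 0.15*11.32 = 0.162
Step 3: Project onto [-1, 5].
x_proj = clip(-0.296) = -0.296
y_proj = clip(0.162) = 0.162
Step 4: Evaluate f.
f(-0.296, 0.162) = -3.0501


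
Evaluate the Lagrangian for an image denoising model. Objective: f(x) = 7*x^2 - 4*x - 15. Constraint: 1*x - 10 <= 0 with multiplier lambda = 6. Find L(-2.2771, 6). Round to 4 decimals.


Step 1: Evaluate f(x).
f(-2.2771) = 7*(-2.2771)^2 - 4*(-2.2771) - 15 = 30.4047
Step 2: Evaluate g(x).
g(-2.2771) = 1*-2.2771 - 10 = -12.2771
Step 3: Compute Lagrangian.
L = 30.4047 + 6*-12.2771 = -43.2579


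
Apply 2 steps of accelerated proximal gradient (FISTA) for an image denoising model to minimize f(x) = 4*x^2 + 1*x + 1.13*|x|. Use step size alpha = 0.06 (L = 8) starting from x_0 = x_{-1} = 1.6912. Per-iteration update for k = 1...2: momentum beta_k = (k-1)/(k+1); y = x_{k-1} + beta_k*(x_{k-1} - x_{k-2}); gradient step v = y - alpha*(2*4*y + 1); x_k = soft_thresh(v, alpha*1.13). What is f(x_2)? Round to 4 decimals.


FISTA on f(x) = 4*x^2 + 1*x + 1.13*|x|
L = 8, alpha = 0.06
Iteration 1: beta = 0.0, y = 1.6912 + 0.0*(1.6912 - 1.6912) = 1.6912
  grad(y) = 14.5296, v = y - alpha*grad = 0.8194
  prox(v) = soft_thresh(0.8194, 0.0678) = 0.7516
Iteration 2: beta = 0.3333, y = 0.7516 + 0.3333*(0.7516 - 1.6912) = 0.4384
  grad(y) = 4.5075, v = y - alpha*grad = 0.168
  prox(v) = soft_thresh(0.168, 0.0678) = 0.1002
f(x_2) = 4*0.1002^2 + 1*0.1002 + 1.13*|0.1002| = 0.2535


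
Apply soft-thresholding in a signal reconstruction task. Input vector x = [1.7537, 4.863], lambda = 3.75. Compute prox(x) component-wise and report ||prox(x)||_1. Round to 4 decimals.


Soft-thresholding with lambda = 3.75:
prox(1.7537) = sign(1.7537)*max(|1.7537| - 3.75, 0) = 0.0
prox(4.863) = sign(4.863)*max(|4.863| - 3.75, 0) = 1.113
prox(x) = [0.0, 1.113]
||prox(x)||_1 = 0.0 + 1.113 = 1.113


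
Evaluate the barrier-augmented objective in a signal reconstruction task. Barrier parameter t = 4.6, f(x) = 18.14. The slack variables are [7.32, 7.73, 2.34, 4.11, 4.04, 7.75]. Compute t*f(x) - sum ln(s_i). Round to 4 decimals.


Step 1: Compute log-barrier.
ln values: [1.9906, 2.0451, 0.8502, 1.4134, 1.3962, 2.0477]
phi = -(1.9906 + 2.0451 + 0.8502 + 1.4134 + 1.3962 + 2.0477) = -9.7432
Step 2: Compute augmented objective.
t*f(x) = 4.6*18.14 = 83.444
Total = 83.444 - 9.7432 = 73.7008


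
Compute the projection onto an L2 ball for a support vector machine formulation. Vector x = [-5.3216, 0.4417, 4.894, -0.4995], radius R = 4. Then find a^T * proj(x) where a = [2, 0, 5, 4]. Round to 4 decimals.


Step 1: Compute ||x|| (intermediates to 6 decimals).
||x|| = sqrt((-5.3216)^2 + 0.4417^2 + 4.894^2 + (-0.4995)^2) = 7.260528
Step 2: Project.
Since ||x|| > R, scale = R/||x|| = 4/7.260528 = 0.550924, proj(x) = scale * x
proj(x) = [-2.931797, 0.243343, 2.696222, -0.275187]
Step 3: Dot product.
a^T * proj(x) = 2*(-2.931797) + 0*0.243343 + 5*2.696222 + 4*(-0.275187) = 6.5168


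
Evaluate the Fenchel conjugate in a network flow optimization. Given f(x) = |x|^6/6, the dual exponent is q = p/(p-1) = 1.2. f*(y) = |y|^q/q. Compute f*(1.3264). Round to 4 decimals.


The conjugate exponent q satisfies 1/p + 1/q = 1.
p = 6, so q = 6/(6 - 1) = 1.2
|y|^q = 1.3264^1.2 = 1.4035
f*(1.3264) = 1.4035 / 1.2 = 1.1696


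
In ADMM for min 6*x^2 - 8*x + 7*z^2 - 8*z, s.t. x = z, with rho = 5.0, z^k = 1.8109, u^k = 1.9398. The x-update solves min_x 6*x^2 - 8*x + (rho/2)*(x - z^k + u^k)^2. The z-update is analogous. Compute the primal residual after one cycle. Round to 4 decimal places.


ADMM iteration with rho = 5.0, z^k = 1.8109, u^k = 1.9398
Step 1: x-update.
Minimize 6*x^2 - 8*x + (5.0/2)*(x - 1.8109 + 1.9398)^2
FOC: (2*6 + 5.0)*x = 8 + 5.0*(1.8109 - 1.9398)
x^{k+1} = 0.4327
Step 2: z-update.
Minimize 7*z^2 - 8*z + (5.0/2)*(0.4327 - z + 1.9398)^2
FOC: (2*7 + 5.0)*z = 8 + 5.0*(0.4327 + 1.9398)
z^{k+1} = 1.0454
Step 3: u-update.
u^{k+1} = 1.9398 + 0.4327 - 1.0454 = 1.3271
Step 4: Primal residual = |0.4327 - 1.0454| = 0.6127


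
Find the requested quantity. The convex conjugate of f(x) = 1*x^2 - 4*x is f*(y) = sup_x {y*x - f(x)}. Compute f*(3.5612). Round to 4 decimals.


f*(y) = sup_x {y*x - a*x^2 - b*x} = sup_x {(y-b)*x - a*x^2}
FOC: (y - b) - 2a*x = 0 => x* = (y - b)/(2a)
x* = (3.5612 + 4)/(2*1) = 3.7806
f*(3.5612) = (y-b)^2/(4a) = (3.5612 + 4)^2/(4*1)
= 57.1717/4 = 14.2929


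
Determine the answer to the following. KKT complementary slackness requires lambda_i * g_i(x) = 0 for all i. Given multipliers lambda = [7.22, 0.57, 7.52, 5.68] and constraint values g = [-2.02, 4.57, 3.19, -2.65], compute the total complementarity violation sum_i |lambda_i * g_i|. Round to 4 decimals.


KKT complementary slackness check:
lambda_1 * g_1 = 7.22 * -2.02 = -14.5844
lambda_2 * g_2 = 0.57 * 4.57 = 2.6049
lambda_3 * g_3 = 7.52 * 3.19 = 23.9888
lambda_4 * g_4 = 5.68 * -2.65 = -15.052
Total violation = 14.5844 + 2.6049 + 23.9888 + 15.052 = 56.2301


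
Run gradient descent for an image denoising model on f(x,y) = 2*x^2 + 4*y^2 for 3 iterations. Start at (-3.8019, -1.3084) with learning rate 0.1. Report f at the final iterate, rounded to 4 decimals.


Gradient descent on f(x,y) = 2*x^2 + 4*y^2.
Starting point: (-3.8019, -1.3084), alpha = 0.1
Step 1: grad_x = 2*2*-3.8019 = -15.2076, grad_y = 2*4*-1.3084 = -10.4672
  x_1 = -3.8019 - 0.1*-15.2076 = -2.2811
  y_1 = -1.3084 - 0.1*-10.4672 = -0.2617
Step 2: grad_x = 2*2*-2.2811 = -9.1246, grad_y = 2*4*-0.2617 = -2.0934
  x_2 = -2.2811 - 0.1*-9.1246 = -1.3687
  y_2 = -0.2617 - 0.1*-2.0934 = -0.0523
Step 3: grad_x = 2*2*-1.3687 = -5.4747, grad_y = 2*4*-0.0523 = -0.4187
  x_3 = -1.3687 - 0.1*-5.4747 = -0.8212
  y_3 = -0.0523 - 0.1*-0.4187 = -0.0105
f(-0.8212, -0.0105) = 2*(-0.8212)^2 + 4*(-0.0105)^2 = 1.3492


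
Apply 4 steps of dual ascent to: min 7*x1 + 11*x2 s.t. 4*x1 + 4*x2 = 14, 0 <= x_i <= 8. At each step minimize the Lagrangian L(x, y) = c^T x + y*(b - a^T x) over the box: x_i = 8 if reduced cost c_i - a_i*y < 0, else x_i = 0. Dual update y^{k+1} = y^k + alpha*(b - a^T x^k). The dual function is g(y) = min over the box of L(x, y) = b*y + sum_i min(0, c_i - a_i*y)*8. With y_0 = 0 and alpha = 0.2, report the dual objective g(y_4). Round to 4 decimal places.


Dual ascent for LP: min 7*x1 + 11*x2, 4*x1 + 4*x2 = 14, 0 <= x_i <= 8
Step 1: y^k = 0.0, reduced costs: (7.0, 11.0)
  x^k = (0.0, 0.0), subgradient = b - a^T x = 14.0
  y^{k+1} = 0.0 + 0.2*14.0 = 2.8
Step 2: y^k = 2.8, reduced costs: (-4.2, -0.2)
  x^k = (8.0, 8.0), subgradient = b - a^T x = -50.0
  y^{k+1} = 2.8 + 0.2*-50.0 = -7.2
Step 3: y^k = -7.2, reduced costs: (35.8, 39.8)
  x^k = (0.0, 0.0), subgradient = b - a^T x = 14.0
  y^{k+1} = -7.2 + 0.2*14.0 = -4.4
Step 4: y^k = -4.4, reduced costs: (24.6, 28.6)
  x^k = (0.0, 0.0), subgradient = b - a^T x = 14.0
  y^{k+1} = -4.4 + 0.2*14.0 = -1.6
Dual objective at y_4 = -1.6: reduced costs (13.4, 17.4), box minimizer x = (0.0, 0.0)
g(y_4) = b*y + (c1 - a1*y)*x1 + (c2 - a2*y)*x2 = 14*(-1.6) + 13.4*0.0 + 17.4*0.0 = -22.4 + 0.0 + 0.0 = -22.4


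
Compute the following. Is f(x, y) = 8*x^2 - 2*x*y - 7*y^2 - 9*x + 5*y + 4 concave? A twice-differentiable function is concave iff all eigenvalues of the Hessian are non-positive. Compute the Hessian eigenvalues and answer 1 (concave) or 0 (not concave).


The Hessian of f(x,y) = 8*x^2 - 2*x*y - 7*y^2 - 9*x + 5*y + 4 is:
H = [[16, -2], [-2, -14]]
Trace = 16 - 14 = 2
Determinant = 16*-14 - (-2)^2 = -228
Discriminant = (2)^2 - 4*-228 = 916.0
Eigenvalues: lambda_1 = -14.1327, lambda_2 = 16.1327
The function is not concave.

0


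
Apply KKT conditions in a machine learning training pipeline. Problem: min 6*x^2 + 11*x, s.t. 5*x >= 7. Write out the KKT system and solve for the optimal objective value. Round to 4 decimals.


Step 1: Try lambda = 0 (constraint inactive).
x_unc = -11/(2*6) = -0.9167
Check: 5*-0.9167 = -4.5835 < 7 -- violated!
Step 2: Constraint must be active: 5*x = 7
x* = 7/5 = 1.4
lambda = (2*6*1.4 + 11)/5 = 5.56
Step 3: Compute optimal value.
f(x*) = 6*1.4^2 + 11*1.4 = 27.16


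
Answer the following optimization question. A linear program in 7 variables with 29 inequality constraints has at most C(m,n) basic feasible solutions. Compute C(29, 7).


Each vertex corresponds to some choice of n active constraints out of m, so the number of vertices is at most C(m, n) = m! / (n!(m-n)!).
m = 29, n = 7
Numerator: 29 * 28 * 27 * 26 * 25 * 24 * 23
Denominator: 7! = 5040
C(29, 7) = 1560780


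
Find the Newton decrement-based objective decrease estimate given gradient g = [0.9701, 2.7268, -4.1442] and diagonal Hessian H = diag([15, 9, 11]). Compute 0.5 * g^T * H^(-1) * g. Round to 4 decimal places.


Step 1: H is diagonal, so H^(-1) * g = [0.0647, 0.303, -0.3767].
Step 2: g^T H^(-1) g = sum_i g_i^2 / H_ii
  = (0.9701)^2/15 + (2.7268)^2/9 + (-4.1442)^2/11
  = 0.0627 + 0.8262 + 1.5613 = 2.4502
Step 3: Objective decrease = 0.5 * g^T H^(-1) g = 1.2251


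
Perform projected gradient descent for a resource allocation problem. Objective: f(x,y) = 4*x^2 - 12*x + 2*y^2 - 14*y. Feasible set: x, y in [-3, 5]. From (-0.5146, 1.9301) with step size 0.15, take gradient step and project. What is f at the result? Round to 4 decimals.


Step 1: Compute gradient at (-0.5146, 1.9301).
grad_x = 2*4*-0.5146 - 12 = -16.1168
grad_y = 2*2*1.9301 - 14 = -6.2796
Step 2: Gradient step.
x_raw = -0.5146 - 0.15*-16.1168 = 1.9029
y_raw = 1.9301 - 0.15*-6.2796 = 2.872
Step 3: Project onto [-3, 5].
x_proj = clip(1.9029) = 1.9029
y_proj = clip(2.872) = 2.872
Step 4: Evaluate f.
f(1.9029, 2.872) = -32.062


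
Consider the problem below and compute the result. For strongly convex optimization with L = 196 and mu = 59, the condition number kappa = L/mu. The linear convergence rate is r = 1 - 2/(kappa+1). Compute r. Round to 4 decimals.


Step 1: Compute the condition number.
kappa = L/mu = 196/59 = 3.322
Step 2: Compute the convergence rate.
r = 1 - 2/(kappa + 1) = 1 - 2*mu/(L + mu) = (L - mu)/(L + mu) = 137/255 = 0.5373


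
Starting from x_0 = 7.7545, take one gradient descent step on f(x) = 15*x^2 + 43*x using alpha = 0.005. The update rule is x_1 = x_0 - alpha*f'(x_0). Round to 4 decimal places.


We compute the gradient at x_0 and apply the update.
f'(x) = 30*x + 43
f'(7.7545) = 30*7.7545 + 43 = 275.635
x_1 = 7.7545 - 0.005*275.635 = 6.3763


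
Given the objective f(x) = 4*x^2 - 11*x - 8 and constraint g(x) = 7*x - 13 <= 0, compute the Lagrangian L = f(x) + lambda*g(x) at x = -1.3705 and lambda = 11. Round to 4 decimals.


Step 1: Evaluate f(x).
f(-1.3705) = 4*(-1.3705)^2 - 11*(-1.3705) - 8 = 14.5886
Step 2: Evaluate g(x).
g(-1.3705) = 7*-1.3705 - 13 = -22.5935
Step 3: Compute Lagrangian.
L = 14.5886 + 11*-22.5935 = -233.9399


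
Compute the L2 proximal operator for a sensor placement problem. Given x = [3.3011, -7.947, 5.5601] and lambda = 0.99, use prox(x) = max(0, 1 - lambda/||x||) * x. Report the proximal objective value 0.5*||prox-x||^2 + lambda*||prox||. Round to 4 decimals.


Step 1: Compute ||x||.
||x|| = 10.2453
Step 2: Compute scaling factor.
scale = max(0, 1 - 0.99/10.2453) = 0.9034
Step 3: prox(x) = [2.9821, -7.1791, 5.0228]
||prox(x)|| = 9.2553
Step 4: Proximal objective.
0.5*||prox-x||^2 = 0.4901
lambda*||prox|| = 9.1627
Total = 9.6528


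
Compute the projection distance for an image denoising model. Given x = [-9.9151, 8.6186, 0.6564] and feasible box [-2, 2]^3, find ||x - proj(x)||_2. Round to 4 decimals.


Project each component onto [-2, 2].
clip(-9.9151) = -2.0, clip(8.6186) = 2.0, clip(0.6564) = 0.6564
Projection = [-2.0, 2.0, 0.6564]
Squared diffs: [62.6488, 43.8059, 0.0]
Distance = sqrt(106.4547) = 10.3177


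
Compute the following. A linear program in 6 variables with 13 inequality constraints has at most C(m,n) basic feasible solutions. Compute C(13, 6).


Each vertex corresponds to some choice of n active constraints out of m, so the number of vertices is at most C(m, n) = m! / (n!(m-n)!).
m = 13, n = 6
Numerator: 13 * 12 * 11 * 10 * 9 * 8
Denominator: 6! = 720
C(13, 6) = 1716


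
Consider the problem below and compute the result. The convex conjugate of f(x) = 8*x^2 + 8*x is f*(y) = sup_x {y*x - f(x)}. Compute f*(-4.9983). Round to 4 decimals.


f*(y) = sup_x {y*x - a*x^2 - b*x} = sup_x {(y-b)*x - a*x^2}
FOC: (y - b) - 2a*x = 0 => x* = (y - b)/(2a)
x* = (-4.9983 - 8)/(2*8) = -0.8124
f*(-4.9983) = (y-b)^2/(4a) = (-4.9983 - 8)^2/(4*8)
= 168.9558/32 = 5.2799


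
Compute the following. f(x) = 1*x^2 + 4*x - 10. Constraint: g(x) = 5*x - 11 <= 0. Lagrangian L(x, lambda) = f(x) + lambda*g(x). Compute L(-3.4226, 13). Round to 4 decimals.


Step 1: Evaluate f(x).
f(-3.4226) = 1*(-3.4226)^2 + 4*(-3.4226) - 10 = -11.9762
Step 2: Evaluate g(x).
g(-3.4226) = 5*-3.4226 - 11 = -28.113
Step 3: Compute Lagrangian.
L = -11.9762 + 13*-28.113 = -377.4452


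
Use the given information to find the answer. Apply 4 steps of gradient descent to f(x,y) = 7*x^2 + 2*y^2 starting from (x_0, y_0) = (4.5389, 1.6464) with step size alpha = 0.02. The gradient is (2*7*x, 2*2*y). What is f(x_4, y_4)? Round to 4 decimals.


Gradient descent on f(x,y) = 7*x^2 + 2*y^2.
Starting point: (4.5389, 1.6464), alpha = 0.02
Step 1: grad_x = 2*7*4.5389 = 63.5446, grad_y = 2*2*1.6464 = 6.5856
  x_1 = 4.5389 - 0.02*63.5446 = 3.268
  y_1 = 1.6464 - 0.02*6.5856 = 1.5147
Step 2: grad_x = 2*7*3.268 = 45.7521, grad_y = 2*2*1.5147 = 6.0588
  x_2 = 3.268 - 0.02*45.7521 = 2.353
  y_2 = 1.5147 - 0.02*6.0588 = 1.3935
Step 3: grad_x = 2*7*2.353 = 32.9415, grad_y = 2*2*1.3935 = 5.5741
  x_3 = 2.353 - 0.02*32.9415 = 1.6941
  y_3 = 1.3935 - 0.02*5.5741 = 1.282
Step 4: grad_x = 2*7*1.6941 = 23.7179, grad_y = 2*2*1.282 = 5.1281
  x_4 = 1.6941 - 0.02*23.7179 = 1.2198
  y_4 = 1.282 - 0.02*5.1281 = 1.1795
f(1.2198, 1.1795) = 7*1.2198^2 + 2*1.1795^2 = 13.1973


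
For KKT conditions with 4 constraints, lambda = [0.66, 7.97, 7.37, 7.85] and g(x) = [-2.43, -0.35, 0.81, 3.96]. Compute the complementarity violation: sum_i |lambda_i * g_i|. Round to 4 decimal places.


KKT complementary slackness check:
lambda_1 * g_1 = 0.66 * -2.43 = -1.6038
lambda_2 * g_2 = 7.97 * -0.35 = -2.7895
lambda_3 * g_3 = 7.37 * 0.81 = 5.9697
lambda_4 * g_4 = 7.85 * 3.96 = 31.086
Total violation = 1.6038 + 2.7895 + 5.9697 + 31.086 = 41.449


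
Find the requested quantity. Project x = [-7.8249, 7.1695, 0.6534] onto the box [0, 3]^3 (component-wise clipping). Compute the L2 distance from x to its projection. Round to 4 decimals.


Project each component onto [0, 3].
clip(-7.8249) = 0.0, clip(7.1695) = 3.0, clip(0.6534) = 0.6534
Projection = [0.0, 3.0, 0.6534]
Squared diffs: [61.2291, 17.3847, 0.0]
Distance = sqrt(78.6138) = 8.8664


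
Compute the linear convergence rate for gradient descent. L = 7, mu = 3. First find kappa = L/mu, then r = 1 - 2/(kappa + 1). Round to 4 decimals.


Step 1: Compute the condition number.
kappa = L/mu = 7/3 = 2.3333
Step 2: Compute the convergence rate.
r = 1 - 2/(kappa + 1) = 1 - 2*mu/(L + mu) = (L - mu)/(L + mu) = 4/10 = 0.4


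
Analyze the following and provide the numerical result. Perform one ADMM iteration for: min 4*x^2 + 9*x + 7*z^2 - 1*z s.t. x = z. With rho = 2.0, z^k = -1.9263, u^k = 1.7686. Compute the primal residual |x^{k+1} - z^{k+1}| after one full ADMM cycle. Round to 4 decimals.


ADMM iteration with rho = 2.0, z^k = -1.9263, u^k = 1.7686
Step 1: x-update.
Minimize 4*x^2 + 9*x + (2.0/2)*(x + 1.9263 + 1.7686)^2
FOC: (2*4 + 2.0)*x = -9 + 2.0*(-1.9263 - 1.7686)
x^{k+1} = -1.639
Step 2: z-update.
Minimize 7*z^2 - 1*z + (2.0/2)*(-1.639 - z + 1.7686)^2
FOC: (2*7 + 2.0)*z = 1 + 2.0*(-1.639 + 1.7686)
z^{k+1} = 0.0787
Step 3: u-update.
u^{k+1} = 1.7686 - 1.639 - 0.0787 = 0.0509
Step 4: Primal residual = |-1.639 - 0.0787| = 1.7177


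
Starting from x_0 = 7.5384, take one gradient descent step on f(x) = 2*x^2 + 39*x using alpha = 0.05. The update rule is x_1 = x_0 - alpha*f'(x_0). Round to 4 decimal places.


We compute the gradient at x_0 and apply the update.
f'(x) = 4*x + 39
f'(7.5384) = 4*7.5384 + 39 = 69.1536
x_1 = 7.5384 - 0.05*69.1536 = 4.0807


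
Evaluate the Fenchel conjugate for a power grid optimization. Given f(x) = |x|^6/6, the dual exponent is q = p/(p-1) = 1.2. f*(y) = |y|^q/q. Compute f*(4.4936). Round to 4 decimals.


The conjugate exponent q satisfies 1/p + 1/q = 1.
p = 6, so q = 6/(6 - 1) = 1.2
|y|^q = 4.4936^1.2 = 6.0689
f*(4.4936) = 6.0689 / 1.2 = 5.0575


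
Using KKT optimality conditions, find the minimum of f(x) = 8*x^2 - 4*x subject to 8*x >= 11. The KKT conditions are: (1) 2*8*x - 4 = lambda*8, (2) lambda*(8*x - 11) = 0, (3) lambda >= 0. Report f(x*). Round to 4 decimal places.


Step 1: Try lambda = 0 (constraint inactive).
x_unc = 4/(2*8) = 0.25
Check: 8*0.25 = 2.0 < 11 -- violated!
Step 2: Constraint must be active: 8*x = 11
x* = 11/8 = 1.375
lambda = (2*8*1.375 - 4)/8 = 2.25
Step 3: Compute optimal value.
f(x*) = 8*1.375^2 - 4*1.375 = 9.625


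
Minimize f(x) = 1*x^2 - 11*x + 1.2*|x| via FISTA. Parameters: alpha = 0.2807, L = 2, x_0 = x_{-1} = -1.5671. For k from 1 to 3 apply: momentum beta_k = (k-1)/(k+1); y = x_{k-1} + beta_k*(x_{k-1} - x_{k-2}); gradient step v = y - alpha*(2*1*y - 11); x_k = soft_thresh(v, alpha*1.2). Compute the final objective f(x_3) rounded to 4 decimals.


FISTA on f(x) = 1*x^2 - 11*x + 1.2*|x|
L = 2, alpha = 0.2807
Iteration 1: beta = 0.0, y = -1.5671 + 0.0*(-1.5671 + 1.5671) = -1.5671
  grad(y) = -14.1342, v = y - alpha*grad = 2.4004
  prox(v) = soft_thresh(2.4004, 0.3368) = 2.0635
Iteration 2: beta = 0.3333, y = 2.0635 + 0.3333*(2.0635 + 1.5671) = 3.2737
  grad(y) = -4.4525, v = y - alpha*grad = 4.5236
  prox(v) = soft_thresh(4.5236, 0.3368) = 4.1867
Iteration 3: beta = 0.5, y = 4.1867 + 0.5*(4.1867 - 2.0635) = 5.2483
  grad(y) = -0.5034, v = y - alpha*grad = 5.3896
  prox(v) = soft_thresh(5.3896, 0.3368) = 5.0528
f(x_3) = 1*5.0528^2 - 11*5.0528 + 1.2*|5.0528| = -23.9867


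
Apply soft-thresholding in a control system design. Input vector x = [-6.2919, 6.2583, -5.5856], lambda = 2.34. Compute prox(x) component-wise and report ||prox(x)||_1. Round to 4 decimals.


Soft-thresholding with lambda = 2.34:
prox(-6.2919) = sign(-6.2919)*max(|-6.2919| - 2.34, 0) = -3.9519
prox(6.2583) = sign(6.2583)*max(|6.2583| - 2.34, 0) = 3.9183
prox(-5.5856) = sign(-5.5856)*max(|-5.5856| - 2.34, 0) = -3.2456
prox(x) = [-3.9519, 3.9183, -3.2456]
||prox(x)||_1 = 3.9519 + 3.9183 + 3.2456 = 11.1158


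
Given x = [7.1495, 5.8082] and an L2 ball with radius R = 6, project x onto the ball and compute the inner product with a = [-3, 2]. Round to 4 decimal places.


Step 1: Compute ||x|| (intermediates to 6 decimals).
||x|| = sqrt(7.1495^2 + 5.8082^2) = 9.211435
Step 2: Project.
Since ||x|| > R, scale = R/||x|| = 6/9.211435 = 0.651364, proj(x) = scale * x
proj(x) = [4.656927, 3.783252]
Step 3: Dot product.
a^T * proj(x) = -3*4.656927 + 2*3.783252 = -6.4043


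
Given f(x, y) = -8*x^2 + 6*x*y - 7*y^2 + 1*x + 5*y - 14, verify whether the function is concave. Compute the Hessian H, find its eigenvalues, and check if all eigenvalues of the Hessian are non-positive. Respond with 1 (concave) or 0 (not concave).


The Hessian of f(x,y) = -8*x^2 + 6*x*y - 7*y^2 + 1*x + 5*y - 14 is:
H = [[-16, 6], [6, -14]]
Trace = -16 - 14 = -30
Determinant = -16*-14 - (6)^2 = 188
Discriminant = (-30)^2 - 4*188 = 148.0
Eigenvalues: lambda_1 = -21.0828, lambda_2 = -8.9172
The function is concave.

1


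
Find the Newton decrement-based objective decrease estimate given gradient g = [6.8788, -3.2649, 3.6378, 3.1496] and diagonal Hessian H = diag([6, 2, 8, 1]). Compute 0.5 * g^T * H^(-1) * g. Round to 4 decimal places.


Step 1: H is diagonal, so H^(-1) * g = [1.1465, -1.6325, 0.4547, 3.1496].
Step 2: g^T H^(-1) g = sum_i g_i^2 / H_ii
  = (6.8788)^2/6 + (-3.2649)^2/2 + (3.6378)^2/8 + (3.1496)^2/1
  = 7.8863 + 5.3298 + 1.6542 + 9.92 = 24.7903
Step 3: Objective decrease = 0.5 * g^T H^(-1) g = 12.3951


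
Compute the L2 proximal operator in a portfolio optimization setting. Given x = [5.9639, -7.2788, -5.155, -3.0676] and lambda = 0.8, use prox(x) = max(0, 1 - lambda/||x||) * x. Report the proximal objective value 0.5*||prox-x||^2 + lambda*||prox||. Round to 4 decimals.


Step 1: Compute ||x||.
||x|| = 11.1594
Step 2: Compute scaling factor.
scale = max(0, 1 - 0.8/11.1594) = 0.9283
Step 3: prox(x) = [5.5364, -6.757, -4.7854, -2.8477]
||prox(x)|| = 10.3594
Step 4: Proximal objective.
0.5*||prox-x||^2 = 0.32
lambda*||prox|| = 8.2875
Total = 8.6076
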